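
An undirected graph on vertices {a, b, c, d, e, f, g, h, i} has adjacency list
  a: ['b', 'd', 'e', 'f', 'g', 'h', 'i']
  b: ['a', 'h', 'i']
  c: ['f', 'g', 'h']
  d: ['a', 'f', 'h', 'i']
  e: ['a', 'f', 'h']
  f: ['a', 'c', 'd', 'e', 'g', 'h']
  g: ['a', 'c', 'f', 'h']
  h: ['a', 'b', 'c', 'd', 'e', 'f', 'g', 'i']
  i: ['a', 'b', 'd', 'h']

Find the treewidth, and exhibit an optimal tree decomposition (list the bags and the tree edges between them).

Every bag has size at most 4, so the width is 4 − 1 = 3 and tw(G) ≤ 3. On the other hand G contains the 4-clique {c, f, g, h}. A clique must lie in a single bag of any decomposition, so no decomposition can have width below 3. Therefore the treewidth is 3.

Treewidth 3.
One optimal decomposition is:
Bags: B1 = {a, d, f, h}  B2 = {a, f, g, h}  B3 = {a, d, h, i}  B4 = {a, e, f, h}  B5 = {a, b, h, i}  B6 = {c, f, g, h}
Tree: B1–B2, B1–B3, B2–B4, B3–B5, B2–B6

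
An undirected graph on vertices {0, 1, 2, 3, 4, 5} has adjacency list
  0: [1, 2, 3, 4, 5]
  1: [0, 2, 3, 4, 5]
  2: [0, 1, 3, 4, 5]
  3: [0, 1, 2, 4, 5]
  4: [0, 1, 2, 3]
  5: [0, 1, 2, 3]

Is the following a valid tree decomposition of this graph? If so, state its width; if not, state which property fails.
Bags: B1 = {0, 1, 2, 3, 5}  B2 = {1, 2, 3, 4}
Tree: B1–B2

A tree decomposition must satisfy three properties: every vertex lies in some bag; for every edge, both endpoints lie together in some bag; and for every vertex, the bags containing it form a connected subtree. Here edge (0,4) lies in no bag, so the decomposition is invalid.

No — edge (0,4) lies in no bag.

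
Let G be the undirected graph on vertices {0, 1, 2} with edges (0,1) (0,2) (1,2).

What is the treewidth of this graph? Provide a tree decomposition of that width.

A single bag containing all 3 vertices is trivially a valid decomposition of width 2. Conversely, {0, 1, 2} is a clique of size 3, and the vertices of any clique must share a bag in every tree decomposition; so some bag has ≥ 3 vertices and tw(G) ≥ 2. The upper and lower bounds meet at 2, so that is the treewidth.

Treewidth 2.
Bags: B1 = {0, 1, 2}
Tree: (single bag)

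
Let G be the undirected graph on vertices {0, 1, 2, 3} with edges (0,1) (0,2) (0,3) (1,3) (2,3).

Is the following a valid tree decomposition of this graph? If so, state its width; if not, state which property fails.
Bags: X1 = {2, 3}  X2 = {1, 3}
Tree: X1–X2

No — vertex 0 appears in no bag.

A tree decomposition must satisfy three properties: every vertex lies in some bag; for every edge, both endpoints lie together in some bag; and for every vertex, the bags containing it form a connected subtree. Here vertex 0 appears in no bag, so the decomposition is invalid.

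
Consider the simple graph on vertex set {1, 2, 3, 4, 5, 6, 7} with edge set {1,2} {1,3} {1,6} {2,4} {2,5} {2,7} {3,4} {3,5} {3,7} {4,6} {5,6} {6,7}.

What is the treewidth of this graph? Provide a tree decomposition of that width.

Treewidth 3.
Bags: B1 = {2, 3, 4, 6}  B2 = {1, 2, 3, 6}  B3 = {2, 3, 6, 7}  B4 = {2, 3, 5, 6}
Tree: B1–B2, B2–B3, B3–B4

The largest bag has 4 vertices, giving width 3; this decomposition certifies tw(G) ≤ 3. For the lower bound: the 4 vertex sets {3,4}, {1,6}, {2}, {7} are disjoint, each induces a connected subgraph, and every pair is joined by at least one edge of G. Contracting each set to a single vertex therefore yields K_{4} as a minor, and since treewidth is minor-monotone, tw(G) ≥ tw(K_{4}) = 3. Combining the bounds, tw(G) = 3.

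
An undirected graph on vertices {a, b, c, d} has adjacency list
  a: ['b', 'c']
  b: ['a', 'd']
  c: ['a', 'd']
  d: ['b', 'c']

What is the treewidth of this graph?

A width-2 tree decomposition is:
Bags: B1 = {b, c, d}  B2 = {a, b, c}
Tree: B1–B2
The largest bag has 3 vertices, giving width 2; this decomposition certifies tw(G) ≤ 2. For the lower bound, G contains the cycle b–d–c–a–b, so G is not a forest; only forests have treewidth ≤ 1, hence tw(G) ≥ 2. Hence tw(G) = 2 exactly.

2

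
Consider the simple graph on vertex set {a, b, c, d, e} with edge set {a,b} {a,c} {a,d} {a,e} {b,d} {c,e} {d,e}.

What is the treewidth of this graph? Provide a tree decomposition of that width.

Treewidth 2.
One such decomposition:
Bags: B1 = {a, d, e}  B2 = {a, b, d}  B3 = {a, c, e}
Tree: B1–B2, B1–B3

Every bag has size at most 3, so the width is 3 − 1 = 2 and tw(G) ≤ 2. On the other hand G contains the 3-clique {a, d, e}. A clique must lie in a single bag of any decomposition, so no decomposition can have width below 2. Hence tw(G) = 2 exactly.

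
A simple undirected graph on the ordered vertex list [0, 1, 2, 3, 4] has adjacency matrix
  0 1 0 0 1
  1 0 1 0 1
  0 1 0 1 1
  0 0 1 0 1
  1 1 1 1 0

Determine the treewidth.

A width-2 tree decomposition is:
Bags: B1 = {0, 1, 4}  B2 = {1, 2, 4}  B3 = {2, 3, 4}
Tree: B1–B2, B2–B3
Each bag holds 3 vertices, so the decomposition has width 2, which upper-bounds the treewidth. On the other hand G contains the 3-clique {0, 1, 4}. A clique must lie in a single bag of any decomposition, so no decomposition can have width below 2. Combining the bounds, tw(G) = 2.

2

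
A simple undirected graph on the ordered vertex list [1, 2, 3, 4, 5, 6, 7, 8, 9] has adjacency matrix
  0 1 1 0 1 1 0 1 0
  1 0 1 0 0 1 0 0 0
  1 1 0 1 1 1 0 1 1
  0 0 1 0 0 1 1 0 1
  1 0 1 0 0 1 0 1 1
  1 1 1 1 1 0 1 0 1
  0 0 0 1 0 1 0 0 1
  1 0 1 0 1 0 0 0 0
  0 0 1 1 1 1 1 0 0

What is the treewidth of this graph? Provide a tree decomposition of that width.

Treewidth 3.
One such decomposition:
Bags: B1 = {3, 5, 6, 9}  B2 = {1, 3, 5, 6}  B3 = {3, 4, 6, 9}  B4 = {1, 3, 5, 8}  B5 = {1, 2, 3, 6}  B6 = {4, 6, 7, 9}
Tree: B1–B2, B1–B3, B2–B4, B2–B5, B3–B6

Each bag holds 4 vertices, so the decomposition has width 3, which upper-bounds the treewidth. Conversely, {1, 3, 5, 8} is a clique of size 4, and the vertices of any clique must share a bag in every tree decomposition; so some bag has ≥ 4 vertices and tw(G) ≥ 3. Therefore the treewidth is 3.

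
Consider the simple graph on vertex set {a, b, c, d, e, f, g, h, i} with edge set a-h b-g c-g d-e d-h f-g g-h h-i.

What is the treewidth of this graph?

A width-1 tree decomposition is:
Bags: B1 = {c, g}  B2 = {g, h}  B3 = {d, h}  B4 = {a, h}  B5 = {h, i}  B6 = {d, e}  B7 = {f, g}  B8 = {b, g}
Tree: B1–B2, B2–B3, B3–B4, B2–B5, B3–B6, B2–B7, B7–B8
Each bag holds 2 vertices, so the decomposition has width 1, which upper-bounds the treewidth. Any graph with an edge has treewidth ≥ 1, and G has the edge g–c. Combining the bounds, tw(G) = 1.

1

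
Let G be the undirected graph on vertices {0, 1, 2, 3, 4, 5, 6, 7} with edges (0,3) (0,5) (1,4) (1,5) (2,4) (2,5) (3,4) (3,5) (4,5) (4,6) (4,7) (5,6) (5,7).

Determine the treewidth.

2

A width-2 tree decomposition is:
Bags: B1 = {1, 4, 5}  B2 = {2, 4, 5}  B3 = {4, 5, 6}  B4 = {3, 4, 5}  B5 = {0, 3, 5}  B6 = {4, 5, 7}
Tree: B1–B2, B2–B3, B2–B4, B4–B5, B1–B6
The largest bag has 3 vertices, giving width 2; this decomposition certifies tw(G) ≤ 2. On the other hand G contains the 3-clique {0, 3, 5}. A clique must lie in a single bag of any decomposition, so no decomposition can have width below 2. Hence tw(G) = 2 exactly.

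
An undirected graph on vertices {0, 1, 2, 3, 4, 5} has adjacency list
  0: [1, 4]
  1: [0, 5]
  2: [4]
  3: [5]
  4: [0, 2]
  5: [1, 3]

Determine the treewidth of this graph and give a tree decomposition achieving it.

Treewidth 1.
One optimal decomposition is:
Bags: B1 = {3, 5}  B2 = {1, 5}  B3 = {0, 1}  B4 = {0, 4}  B5 = {2, 4}
Tree: B1–B2, B2–B3, B3–B4, B4–B5

Each bag holds 2 vertices, so the decomposition has width 1, which upper-bounds the treewidth. G has an edge, so its treewidth is at least 1. Hence tw(G) = 1 exactly.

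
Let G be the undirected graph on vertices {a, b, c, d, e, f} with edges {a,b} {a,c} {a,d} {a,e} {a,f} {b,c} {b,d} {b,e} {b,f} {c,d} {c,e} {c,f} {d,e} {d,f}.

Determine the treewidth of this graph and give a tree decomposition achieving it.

The largest bag has 5 vertices, giving width 4; this decomposition certifies tw(G) ≤ 4. For the lower bound, the 5 vertices {a, b, c, d, e} are pairwise adjacent, and any tree decomposition puts a clique entirely inside one bag — forcing width ≥ 4. Therefore the treewidth is 4.

Treewidth 4.
One optimal decomposition is:
Bags: B1 = {a, b, c, d, f}  B2 = {a, b, c, d, e}
Tree: B1–B2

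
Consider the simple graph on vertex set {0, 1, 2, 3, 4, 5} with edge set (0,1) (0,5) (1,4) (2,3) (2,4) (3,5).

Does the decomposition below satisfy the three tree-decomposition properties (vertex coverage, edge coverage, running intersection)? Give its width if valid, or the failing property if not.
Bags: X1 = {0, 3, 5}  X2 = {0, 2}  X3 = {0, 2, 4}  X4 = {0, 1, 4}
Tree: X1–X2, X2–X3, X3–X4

No — edge (3,2) lies in no bag.

A tree decomposition must satisfy three properties: every vertex lies in some bag; for every edge, both endpoints lie together in some bag; and for every vertex, the bags containing it form a connected subtree. Here edge (3,2) lies in no bag, so the decomposition is invalid.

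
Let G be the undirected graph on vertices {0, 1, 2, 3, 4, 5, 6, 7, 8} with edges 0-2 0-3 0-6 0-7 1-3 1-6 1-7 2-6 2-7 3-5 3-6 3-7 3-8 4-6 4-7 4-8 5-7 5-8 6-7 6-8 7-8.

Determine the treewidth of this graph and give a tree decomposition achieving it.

Each bag holds 4 vertices, so the decomposition has width 3, which upper-bounds the treewidth. For the lower bound, the 4 vertices {3, 5, 7, 8} are pairwise adjacent, and any tree decomposition puts a clique entirely inside one bag — forcing width ≥ 3. Combining the bounds, tw(G) = 3.

Treewidth 3.
One optimal decomposition is:
Bags: B1 = {3, 6, 7, 8}  B2 = {4, 6, 7, 8}  B3 = {0, 3, 6, 7}  B4 = {1, 3, 6, 7}  B5 = {0, 2, 6, 7}  B6 = {3, 5, 7, 8}
Tree: B1–B2, B1–B3, B1–B4, B3–B5, B1–B6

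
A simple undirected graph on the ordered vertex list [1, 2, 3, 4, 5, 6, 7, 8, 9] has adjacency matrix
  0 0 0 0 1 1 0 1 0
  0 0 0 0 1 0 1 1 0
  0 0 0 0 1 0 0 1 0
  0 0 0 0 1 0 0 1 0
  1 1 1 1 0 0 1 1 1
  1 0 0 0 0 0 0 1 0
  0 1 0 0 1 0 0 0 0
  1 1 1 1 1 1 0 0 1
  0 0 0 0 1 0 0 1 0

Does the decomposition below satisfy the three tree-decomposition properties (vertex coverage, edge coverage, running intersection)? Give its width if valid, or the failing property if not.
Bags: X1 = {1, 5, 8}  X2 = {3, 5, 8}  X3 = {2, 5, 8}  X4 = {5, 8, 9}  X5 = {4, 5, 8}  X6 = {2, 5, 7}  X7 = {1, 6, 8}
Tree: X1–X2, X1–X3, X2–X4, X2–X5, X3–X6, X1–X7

Yes; width 2.

Every vertex of G appears in some bag (union = {1, 2, 3, 4, 5, 6, 7, 8, 9}); every edge is covered by a bag; and for each vertex v the set of bags containing v is connected in the bag tree. The decomposition is therefore valid. The largest bag has 3 vertices, so the width is 2.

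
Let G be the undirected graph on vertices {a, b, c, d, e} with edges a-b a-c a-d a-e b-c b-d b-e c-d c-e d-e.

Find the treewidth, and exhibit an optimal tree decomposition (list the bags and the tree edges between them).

With just one bag of size 5, the width is 5 − 1 = 4, so tw(G) ≤ 4. For the lower bound, the 5 vertices {a, b, c, d, e} are pairwise adjacent, and any tree decomposition puts a clique entirely inside one bag — forcing width ≥ 4. Hence tw(G) = 4 exactly.

Treewidth 4.
One such decomposition:
Bags: B1 = {a, b, c, d, e}
Tree: (single bag)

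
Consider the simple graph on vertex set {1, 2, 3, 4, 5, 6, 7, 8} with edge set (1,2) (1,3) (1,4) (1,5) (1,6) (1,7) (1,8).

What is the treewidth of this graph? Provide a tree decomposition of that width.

Treewidth 1.
One such decomposition:
Bags: B1 = {1, 5}  B2 = {1, 3}  B3 = {1, 2}  B4 = {1, 6}  B5 = {1, 8}  B6 = {1, 4}  B7 = {1, 7}
Tree: B1–B2, B2–B3, B1–B4, B2–B5, B1–B6, B6–B7

Every bag has size at most 2, so the width is 2 − 1 = 1 and tw(G) ≤ 1. G has an edge, so its treewidth is at least 1. The upper and lower bounds meet at 1, so that is the treewidth.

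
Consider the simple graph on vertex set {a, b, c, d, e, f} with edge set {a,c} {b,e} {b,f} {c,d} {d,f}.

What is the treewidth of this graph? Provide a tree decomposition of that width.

Each bag holds 2 vertices, so the decomposition has width 1, which upper-bounds the treewidth. Since G has at least one edge (e.g. e–b), it is not an edgeless graph, so tw(G) ≥ 1. Combining the bounds, tw(G) = 1.

Treewidth 1.
One such decomposition:
Bags: B1 = {b, e}  B2 = {b, f}  B3 = {d, f}  B4 = {c, d}  B5 = {a, c}
Tree: B1–B2, B2–B3, B3–B4, B4–B5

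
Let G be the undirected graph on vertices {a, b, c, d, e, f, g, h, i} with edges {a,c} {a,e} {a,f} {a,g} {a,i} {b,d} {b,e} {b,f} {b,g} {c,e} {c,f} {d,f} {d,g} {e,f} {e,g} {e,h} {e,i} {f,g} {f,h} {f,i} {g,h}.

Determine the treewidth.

3

A width-3 tree decomposition is:
Bags: B1 = {a, e, f, g}  B2 = {b, e, f, g}  B3 = {a, c, e, f}  B4 = {e, f, g, h}  B5 = {a, e, f, i}  B6 = {b, d, f, g}
Tree: B1–B2, B1–B3, B2–B4, B1–B5, B2–B6
The largest bag has 4 vertices, giving width 3; this decomposition certifies tw(G) ≤ 3. For the lower bound, the 4 vertices {b, d, f, g} are pairwise adjacent, and any tree decomposition puts a clique entirely inside one bag — forcing width ≥ 3. The upper and lower bounds meet at 3, so that is the treewidth.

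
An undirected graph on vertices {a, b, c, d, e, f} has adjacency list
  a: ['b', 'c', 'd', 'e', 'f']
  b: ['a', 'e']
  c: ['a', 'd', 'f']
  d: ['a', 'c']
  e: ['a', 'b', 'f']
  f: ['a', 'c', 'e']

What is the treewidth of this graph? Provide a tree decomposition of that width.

Treewidth 2.
One optimal decomposition is:
Bags: B1 = {a, c, f}  B2 = {a, e, f}  B3 = {a, c, d}  B4 = {a, b, e}
Tree: B1–B2, B1–B3, B2–B4

Every bag has size at most 3, so the width is 3 − 1 = 2 and tw(G) ≤ 2. Conversely, {a, c, d} is a clique of size 3, and the vertices of any clique must share a bag in every tree decomposition; so some bag has ≥ 3 vertices and tw(G) ≥ 2. Combining the bounds, tw(G) = 2.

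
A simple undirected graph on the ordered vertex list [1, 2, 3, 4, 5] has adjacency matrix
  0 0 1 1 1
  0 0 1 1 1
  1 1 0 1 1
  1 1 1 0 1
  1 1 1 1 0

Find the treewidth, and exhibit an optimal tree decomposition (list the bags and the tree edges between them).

Treewidth 3.
One optimal decomposition is:
Bags: B1 = {2, 3, 4, 5}  B2 = {1, 3, 4, 5}
Tree: B1–B2

Every bag has size at most 4, so the width is 4 − 1 = 3 and tw(G) ≤ 3. On the other hand G contains the 4-clique {1, 3, 4, 5}. A clique must lie in a single bag of any decomposition, so no decomposition can have width below 3. Hence tw(G) = 3 exactly.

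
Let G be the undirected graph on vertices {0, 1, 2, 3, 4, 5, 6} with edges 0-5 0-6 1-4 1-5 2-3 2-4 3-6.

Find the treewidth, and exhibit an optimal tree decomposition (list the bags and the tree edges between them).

Each bag holds 3 vertices, so the decomposition has width 2, which upper-bounds the treewidth. For the lower bound, G contains the cycle 0–6–3–2–4–1–5–0, so G is not a forest; only forests have treewidth ≤ 1, hence tw(G) ≥ 2. Therefore the treewidth is 2.

Treewidth 2.
Bags: B1 = {0, 3, 6}  B2 = {0, 2, 3}  B3 = {0, 2, 4}  B4 = {0, 1, 4}  B5 = {0, 1, 5}
Tree: B1–B2, B2–B3, B3–B4, B4–B5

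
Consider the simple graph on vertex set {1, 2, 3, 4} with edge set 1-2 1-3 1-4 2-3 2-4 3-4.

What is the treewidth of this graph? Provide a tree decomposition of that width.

A single bag containing all 4 vertices is trivially a valid decomposition of width 3. For the lower bound, the 4 vertices {1, 2, 3, 4} are pairwise adjacent, and any tree decomposition puts a clique entirely inside one bag — forcing width ≥ 3. Therefore the treewidth is 3.

Treewidth 3.
Bags: B1 = {1, 2, 3, 4}
Tree: (single bag)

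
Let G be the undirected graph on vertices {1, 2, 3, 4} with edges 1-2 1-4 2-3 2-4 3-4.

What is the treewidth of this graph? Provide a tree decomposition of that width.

Treewidth 2.
One optimal decomposition is:
Bags: B1 = {1, 2, 4}  B2 = {2, 3, 4}
Tree: B1–B2

Each bag holds 3 vertices, so the decomposition has width 2, which upper-bounds the treewidth. For the lower bound, the 3 vertices {1, 2, 4} are pairwise adjacent, and any tree decomposition puts a clique entirely inside one bag — forcing width ≥ 2. Therefore the treewidth is 2.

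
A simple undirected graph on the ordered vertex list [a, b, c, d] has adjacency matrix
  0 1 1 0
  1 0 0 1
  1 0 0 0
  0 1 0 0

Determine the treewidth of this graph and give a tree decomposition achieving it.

The largest bag has 2 vertices, giving width 1; this decomposition certifies tw(G) ≤ 1. G has an edge, so its treewidth is at least 1. Therefore the treewidth is 1.

Treewidth 1.
One optimal decomposition is:
Bags: B1 = {a, c}  B2 = {a, b}  B3 = {b, d}
Tree: B1–B2, B2–B3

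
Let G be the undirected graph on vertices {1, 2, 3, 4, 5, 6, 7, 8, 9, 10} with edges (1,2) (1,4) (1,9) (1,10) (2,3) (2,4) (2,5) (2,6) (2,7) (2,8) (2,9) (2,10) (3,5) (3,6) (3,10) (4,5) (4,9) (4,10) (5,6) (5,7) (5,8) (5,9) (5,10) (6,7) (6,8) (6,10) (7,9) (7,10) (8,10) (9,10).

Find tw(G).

A width-4 tree decomposition is:
Bags: B1 = {2, 5, 6, 7, 10}  B2 = {2, 3, 5, 6, 10}  B3 = {2, 5, 7, 9, 10}  B4 = {2, 4, 5, 9, 10}  B5 = {1, 2, 4, 9, 10}  B6 = {2, 5, 6, 8, 10}
Tree: B1–B2, B1–B3, B3–B4, B4–B5, B1–B6
Every bag has size at most 5, so the width is 5 − 1 = 4 and tw(G) ≤ 4. For the lower bound, the 5 vertices {1, 2, 4, 9, 10} are pairwise adjacent, and any tree decomposition puts a clique entirely inside one bag — forcing width ≥ 4. Hence tw(G) = 4 exactly.

4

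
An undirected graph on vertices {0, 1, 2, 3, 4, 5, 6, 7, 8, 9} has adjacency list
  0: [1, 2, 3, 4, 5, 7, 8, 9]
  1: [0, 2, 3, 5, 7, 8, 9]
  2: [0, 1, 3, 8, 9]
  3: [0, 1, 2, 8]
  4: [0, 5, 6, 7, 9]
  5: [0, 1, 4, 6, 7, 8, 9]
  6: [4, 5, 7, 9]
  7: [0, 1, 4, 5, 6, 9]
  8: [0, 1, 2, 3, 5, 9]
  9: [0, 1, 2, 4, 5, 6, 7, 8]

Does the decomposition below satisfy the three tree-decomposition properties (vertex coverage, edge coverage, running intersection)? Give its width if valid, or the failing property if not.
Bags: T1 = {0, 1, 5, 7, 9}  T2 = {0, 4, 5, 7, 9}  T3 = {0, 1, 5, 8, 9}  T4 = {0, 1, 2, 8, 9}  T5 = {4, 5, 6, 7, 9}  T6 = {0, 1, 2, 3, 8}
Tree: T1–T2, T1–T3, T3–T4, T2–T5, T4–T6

Vertex coverage: the bags together contain {0, 1, 2, 3, 4, 5, 6, 7, 8, 9}, the full vertex set. Edge coverage: each edge of G has both endpoints in at least one bag. Running intersection: for every vertex, the bags containing it form a connected subtree. All three properties hold, so this is a valid tree decomposition of width max|bag| − 1 = 4, and hence tw(G) ≤ 4.

Yes; width 4.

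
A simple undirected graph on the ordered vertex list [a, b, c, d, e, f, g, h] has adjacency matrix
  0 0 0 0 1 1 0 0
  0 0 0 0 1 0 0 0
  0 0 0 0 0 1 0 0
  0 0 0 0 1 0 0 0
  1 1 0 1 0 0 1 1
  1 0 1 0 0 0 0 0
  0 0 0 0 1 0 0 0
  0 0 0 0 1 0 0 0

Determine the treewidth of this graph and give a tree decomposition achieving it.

Treewidth 1.
One optimal decomposition is:
Bags: B1 = {d, e}  B2 = {b, e}  B3 = {a, e}  B4 = {a, f}  B5 = {e, g}  B6 = {c, f}  B7 = {e, h}
Tree: B1–B2, B1–B3, B3–B4, B3–B5, B4–B6, B2–B7

Every bag has size at most 2, so the width is 2 − 1 = 1 and tw(G) ≤ 1. Any graph with an edge has treewidth ≥ 1, and G has the edge d–e. Hence tw(G) = 1 exactly.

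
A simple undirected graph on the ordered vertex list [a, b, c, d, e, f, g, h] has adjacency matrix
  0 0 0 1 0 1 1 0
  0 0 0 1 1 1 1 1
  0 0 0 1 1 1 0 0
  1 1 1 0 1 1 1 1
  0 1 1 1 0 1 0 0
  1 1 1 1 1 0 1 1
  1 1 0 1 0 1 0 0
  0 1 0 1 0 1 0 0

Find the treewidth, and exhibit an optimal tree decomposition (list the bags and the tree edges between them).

Each bag holds 4 vertices, so the decomposition has width 3, which upper-bounds the treewidth. For the lower bound, the 4 vertices {c, d, e, f} are pairwise adjacent, and any tree decomposition puts a clique entirely inside one bag — forcing width ≥ 3. Therefore the treewidth is 3.

Treewidth 3.
One such decomposition:
Bags: B1 = {c, d, e, f}  B2 = {b, d, e, f}  B3 = {b, d, f, g}  B4 = {a, d, f, g}  B5 = {b, d, f, h}
Tree: B1–B2, B2–B3, B3–B4, B2–B5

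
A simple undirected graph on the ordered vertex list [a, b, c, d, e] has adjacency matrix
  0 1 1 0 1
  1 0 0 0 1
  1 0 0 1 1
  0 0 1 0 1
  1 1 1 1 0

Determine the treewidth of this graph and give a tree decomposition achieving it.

Treewidth 2.
One optimal decomposition is:
Bags: B1 = {c, d, e}  B2 = {a, c, e}  B3 = {a, b, e}
Tree: B1–B2, B2–B3

The largest bag has 3 vertices, giving width 2; this decomposition certifies tw(G) ≤ 2. Conversely, {c, d, e} is a clique of size 3, and the vertices of any clique must share a bag in every tree decomposition; so some bag has ≥ 3 vertices and tw(G) ≥ 2. The upper and lower bounds meet at 2, so that is the treewidth.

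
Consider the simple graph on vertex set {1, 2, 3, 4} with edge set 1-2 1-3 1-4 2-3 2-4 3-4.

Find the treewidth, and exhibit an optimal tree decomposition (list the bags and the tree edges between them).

With just one bag of size 4, the width is 4 − 1 = 3, so tw(G) ≤ 3. For the lower bound, the 4 vertices {1, 2, 3, 4} are pairwise adjacent, and any tree decomposition puts a clique entirely inside one bag — forcing width ≥ 3. Hence tw(G) = 3 exactly.

Treewidth 3.
One such decomposition:
Bags: B1 = {1, 2, 3, 4}
Tree: (single bag)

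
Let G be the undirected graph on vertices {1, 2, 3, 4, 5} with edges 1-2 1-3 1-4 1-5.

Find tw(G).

1

A width-1 tree decomposition is:
Bags: B1 = {1, 2}  B2 = {1, 5}  B3 = {1, 4}  B4 = {1, 3}
Tree: B1–B2, B1–B3, B3–B4
The largest bag has 2 vertices, giving width 1; this decomposition certifies tw(G) ≤ 1. Since G has at least one edge (e.g. 1–2), it is not an edgeless graph, so tw(G) ≥ 1. Combining the bounds, tw(G) = 1.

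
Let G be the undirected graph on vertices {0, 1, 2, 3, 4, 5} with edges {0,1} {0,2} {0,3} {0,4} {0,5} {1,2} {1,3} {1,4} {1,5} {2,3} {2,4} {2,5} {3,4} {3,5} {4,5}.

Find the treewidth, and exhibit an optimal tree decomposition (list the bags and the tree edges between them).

Treewidth 5.
One optimal decomposition is:
Bags: B1 = {0, 1, 2, 3, 4, 5}
Tree: (single bag)

A single bag containing all 6 vertices is trivially a valid decomposition of width 5. For the lower bound, the 6 vertices {0, 1, 2, 3, 4, 5} are pairwise adjacent, and any tree decomposition puts a clique entirely inside one bag — forcing width ≥ 5. Combining the bounds, tw(G) = 5.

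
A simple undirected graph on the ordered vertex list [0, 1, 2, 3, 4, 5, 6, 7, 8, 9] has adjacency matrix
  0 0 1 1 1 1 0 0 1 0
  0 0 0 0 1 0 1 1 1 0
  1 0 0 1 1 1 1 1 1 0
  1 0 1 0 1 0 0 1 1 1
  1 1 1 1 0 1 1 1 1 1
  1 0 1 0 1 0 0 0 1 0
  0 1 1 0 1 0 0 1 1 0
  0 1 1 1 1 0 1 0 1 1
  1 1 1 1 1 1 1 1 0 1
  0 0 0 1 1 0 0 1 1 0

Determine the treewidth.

4

A width-4 tree decomposition is:
Bags: B1 = {2, 3, 4, 7, 8}  B2 = {0, 2, 3, 4, 8}  B3 = {2, 4, 6, 7, 8}  B4 = {1, 4, 6, 7, 8}  B5 = {0, 2, 4, 5, 8}  B6 = {3, 4, 7, 8, 9}
Tree: B1–B2, B1–B3, B3–B4, B2–B5, B1–B6
Every bag has size at most 5, so the width is 5 − 1 = 4 and tw(G) ≤ 4. On the other hand G contains the 5-clique {1, 4, 6, 7, 8}. A clique must lie in a single bag of any decomposition, so no decomposition can have width below 4. The upper and lower bounds meet at 4, so that is the treewidth.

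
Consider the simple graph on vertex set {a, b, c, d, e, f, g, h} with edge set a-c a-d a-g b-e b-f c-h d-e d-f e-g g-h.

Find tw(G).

2

A width-2 tree decomposition is:
Bags: B1 = {b, d, f}  B2 = {b, d, e}  B3 = {a, d, e}  B4 = {a, e, g}  B5 = {a, c, g}  B6 = {c, g, h}
Tree: B1–B2, B2–B3, B3–B4, B4–B5, B5–B6
The largest bag has 3 vertices, giving width 2; this decomposition certifies tw(G) ≤ 2. The edges f–b–e–d–f form a cycle, so G is not a tree and its treewidth is at least 2. Combining the bounds, tw(G) = 2.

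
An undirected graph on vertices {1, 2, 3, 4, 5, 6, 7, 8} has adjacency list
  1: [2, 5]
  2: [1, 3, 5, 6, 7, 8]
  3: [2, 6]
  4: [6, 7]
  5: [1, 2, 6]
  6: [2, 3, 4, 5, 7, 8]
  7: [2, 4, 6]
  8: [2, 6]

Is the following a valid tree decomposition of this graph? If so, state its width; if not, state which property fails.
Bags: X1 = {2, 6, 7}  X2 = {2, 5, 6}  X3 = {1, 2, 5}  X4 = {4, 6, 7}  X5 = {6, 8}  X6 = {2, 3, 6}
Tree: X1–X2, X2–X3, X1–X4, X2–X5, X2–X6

No — edge (2,8) lies in no bag.

A tree decomposition must satisfy three properties: every vertex lies in some bag; for every edge, both endpoints lie together in some bag; and for every vertex, the bags containing it form a connected subtree. Here edge (2,8) lies in no bag, so the decomposition is invalid.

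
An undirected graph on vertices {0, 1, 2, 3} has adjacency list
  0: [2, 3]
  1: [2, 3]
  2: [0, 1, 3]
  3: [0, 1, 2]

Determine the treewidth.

2

A width-2 tree decomposition is:
Bags: B1 = {0, 2, 3}  B2 = {1, 2, 3}
Tree: B1–B2
The largest bag has 3 vertices, giving width 2; this decomposition certifies tw(G) ≤ 2. For the lower bound, the 3 vertices {0, 2, 3} are pairwise adjacent, and any tree decomposition puts a clique entirely inside one bag — forcing width ≥ 2. Combining the bounds, tw(G) = 2.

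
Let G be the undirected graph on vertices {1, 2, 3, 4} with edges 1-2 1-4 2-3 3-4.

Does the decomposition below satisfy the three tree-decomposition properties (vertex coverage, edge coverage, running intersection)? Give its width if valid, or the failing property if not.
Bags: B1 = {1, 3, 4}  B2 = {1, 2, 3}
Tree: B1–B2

Checking the three conditions: (i) the bags cover all of {1, 2, 3, 4}; (ii) for each edge, some bag contains both endpoints; (iii) the bags containing any fixed vertex form a subtree. All hold, so the decomposition is valid with width 3 − 1 = 2.

Yes; width 2.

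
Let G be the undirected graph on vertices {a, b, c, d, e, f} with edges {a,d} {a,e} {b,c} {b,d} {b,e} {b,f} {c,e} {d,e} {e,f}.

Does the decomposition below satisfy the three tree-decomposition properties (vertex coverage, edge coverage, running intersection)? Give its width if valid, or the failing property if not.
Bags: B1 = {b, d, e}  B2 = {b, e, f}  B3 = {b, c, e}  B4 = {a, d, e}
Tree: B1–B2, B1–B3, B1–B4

Yes; width 2.

Vertex coverage: the bags together contain {a, b, c, d, e, f}, the full vertex set. Edge coverage: each edge of G has both endpoints in at least one bag. Running intersection: for every vertex, the bags containing it form a connected subtree. All three properties hold, so this is a valid tree decomposition of width max|bag| − 1 = 2, and hence tw(G) ≤ 2.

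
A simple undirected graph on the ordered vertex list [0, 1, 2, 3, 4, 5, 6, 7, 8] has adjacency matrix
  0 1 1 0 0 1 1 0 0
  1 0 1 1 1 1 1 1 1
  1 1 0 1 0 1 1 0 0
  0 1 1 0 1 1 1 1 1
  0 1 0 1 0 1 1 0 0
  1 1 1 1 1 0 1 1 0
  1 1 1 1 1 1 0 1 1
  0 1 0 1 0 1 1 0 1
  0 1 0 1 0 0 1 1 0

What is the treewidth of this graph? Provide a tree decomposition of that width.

Treewidth 4.
One such decomposition:
Bags: B1 = {1, 2, 3, 5, 6}  B2 = {0, 1, 2, 5, 6}  B3 = {1, 3, 5, 6, 7}  B4 = {1, 3, 4, 5, 6}  B5 = {1, 3, 6, 7, 8}
Tree: B1–B2, B1–B3, B3–B4, B3–B5

Each bag holds 5 vertices, so the decomposition has width 4, which upper-bounds the treewidth. On the other hand G contains the 5-clique {0, 1, 2, 5, 6}. A clique must lie in a single bag of any decomposition, so no decomposition can have width below 4. Therefore the treewidth is 4.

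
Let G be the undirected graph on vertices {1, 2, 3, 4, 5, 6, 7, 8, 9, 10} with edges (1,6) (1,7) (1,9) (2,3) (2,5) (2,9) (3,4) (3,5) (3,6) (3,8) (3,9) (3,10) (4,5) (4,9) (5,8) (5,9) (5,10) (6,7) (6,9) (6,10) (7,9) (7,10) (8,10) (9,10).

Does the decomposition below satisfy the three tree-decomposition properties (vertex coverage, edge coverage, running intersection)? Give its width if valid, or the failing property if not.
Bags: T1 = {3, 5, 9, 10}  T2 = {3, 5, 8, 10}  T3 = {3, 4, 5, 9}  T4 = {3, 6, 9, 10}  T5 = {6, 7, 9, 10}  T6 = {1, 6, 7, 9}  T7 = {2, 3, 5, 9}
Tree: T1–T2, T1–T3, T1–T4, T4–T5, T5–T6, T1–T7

Checking the three conditions: (i) the bags cover all of {1, 2, 3, 4, 5, 6, 7, 8, 9, 10}; (ii) for each edge, some bag contains both endpoints; (iii) the bags containing any fixed vertex form a subtree. All hold, so the decomposition is valid with width 4 − 1 = 3.

Yes; width 3.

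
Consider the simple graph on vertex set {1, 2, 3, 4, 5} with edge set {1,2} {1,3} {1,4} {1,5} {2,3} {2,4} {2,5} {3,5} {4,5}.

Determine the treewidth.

3

A width-3 tree decomposition is:
Bags: B1 = {1, 2, 4, 5}  B2 = {1, 2, 3, 5}
Tree: B1–B2
The largest bag has 4 vertices, giving width 3; this decomposition certifies tw(G) ≤ 3. On the other hand G contains the 4-clique {1, 2, 3, 5}. A clique must lie in a single bag of any decomposition, so no decomposition can have width below 3. The upper and lower bounds meet at 3, so that is the treewidth.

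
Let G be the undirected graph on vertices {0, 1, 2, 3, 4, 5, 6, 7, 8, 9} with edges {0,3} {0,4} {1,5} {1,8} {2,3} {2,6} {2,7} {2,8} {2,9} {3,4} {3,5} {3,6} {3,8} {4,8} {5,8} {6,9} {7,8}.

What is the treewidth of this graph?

2

A width-2 tree decomposition is:
Bags: B1 = {2, 3, 8}  B2 = {3, 5, 8}  B3 = {2, 7, 8}  B4 = {1, 5, 8}  B5 = {3, 4, 8}  B6 = {0, 3, 4}  B7 = {2, 3, 6}  B8 = {2, 6, 9}
Tree: B1–B2, B1–B3, B2–B4, B2–B5, B5–B6, B1–B7, B7–B8
Each bag holds 3 vertices, so the decomposition has width 2, which upper-bounds the treewidth. For the lower bound, the 3 vertices {1, 5, 8} are pairwise adjacent, and any tree decomposition puts a clique entirely inside one bag — forcing width ≥ 2. The upper and lower bounds meet at 2, so that is the treewidth.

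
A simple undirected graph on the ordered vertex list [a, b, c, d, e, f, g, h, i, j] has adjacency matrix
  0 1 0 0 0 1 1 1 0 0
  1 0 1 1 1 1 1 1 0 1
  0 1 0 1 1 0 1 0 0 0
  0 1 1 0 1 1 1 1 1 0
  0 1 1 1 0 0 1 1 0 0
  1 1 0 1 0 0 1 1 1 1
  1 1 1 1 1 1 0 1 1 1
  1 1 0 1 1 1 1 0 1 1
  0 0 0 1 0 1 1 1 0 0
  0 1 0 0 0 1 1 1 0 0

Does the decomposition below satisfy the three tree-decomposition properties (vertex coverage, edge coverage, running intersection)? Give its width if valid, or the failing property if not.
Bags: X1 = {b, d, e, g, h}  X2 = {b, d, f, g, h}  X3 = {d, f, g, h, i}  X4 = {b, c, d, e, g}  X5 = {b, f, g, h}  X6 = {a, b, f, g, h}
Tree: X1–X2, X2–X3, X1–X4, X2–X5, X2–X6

A tree decomposition must satisfy three properties: every vertex lies in some bag; for every edge, both endpoints lie together in some bag; and for every vertex, the bags containing it form a connected subtree. Here vertex j appears in no bag, so the decomposition is invalid.

No — vertex j appears in no bag.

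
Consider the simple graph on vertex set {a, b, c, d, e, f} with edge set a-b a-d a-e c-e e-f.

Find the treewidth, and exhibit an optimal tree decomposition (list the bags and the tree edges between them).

Treewidth 1.
One such decomposition:
Bags: B1 = {c, e}  B2 = {e, f}  B3 = {a, e}  B4 = {a, b}  B5 = {a, d}
Tree: B1–B2, B2–B3, B3–B4, B4–B5

The largest bag has 2 vertices, giving width 1; this decomposition certifies tw(G) ≤ 1. Since G has at least one edge (e.g. c–e), it is not an edgeless graph, so tw(G) ≥ 1. Hence tw(G) = 1 exactly.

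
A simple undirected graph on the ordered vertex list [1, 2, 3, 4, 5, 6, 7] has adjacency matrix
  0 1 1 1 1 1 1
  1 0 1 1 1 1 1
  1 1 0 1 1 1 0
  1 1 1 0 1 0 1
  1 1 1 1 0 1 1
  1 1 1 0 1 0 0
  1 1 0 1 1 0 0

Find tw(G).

4

A width-4 tree decomposition is:
Bags: B1 = {1, 2, 3, 4, 5}  B2 = {1, 2, 3, 5, 6}  B3 = {1, 2, 4, 5, 7}
Tree: B1–B2, B1–B3
The largest bag has 5 vertices, giving width 4; this decomposition certifies tw(G) ≤ 4. Conversely, {1, 2, 3, 4, 5} is a clique of size 5, and the vertices of any clique must share a bag in every tree decomposition; so some bag has ≥ 5 vertices and tw(G) ≥ 4. Hence tw(G) = 4 exactly.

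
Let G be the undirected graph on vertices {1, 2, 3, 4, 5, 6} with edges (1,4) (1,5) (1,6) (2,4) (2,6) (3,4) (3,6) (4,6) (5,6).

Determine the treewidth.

A width-2 tree decomposition is:
Bags: B1 = {1, 4, 6}  B2 = {3, 4, 6}  B3 = {1, 5, 6}  B4 = {2, 4, 6}
Tree: B1–B2, B1–B3, B2–B4
Every bag has size at most 3, so the width is 3 − 1 = 2 and tw(G) ≤ 2. On the other hand G contains the 3-clique {1, 4, 6}. A clique must lie in a single bag of any decomposition, so no decomposition can have width below 2. The upper and lower bounds meet at 2, so that is the treewidth.

2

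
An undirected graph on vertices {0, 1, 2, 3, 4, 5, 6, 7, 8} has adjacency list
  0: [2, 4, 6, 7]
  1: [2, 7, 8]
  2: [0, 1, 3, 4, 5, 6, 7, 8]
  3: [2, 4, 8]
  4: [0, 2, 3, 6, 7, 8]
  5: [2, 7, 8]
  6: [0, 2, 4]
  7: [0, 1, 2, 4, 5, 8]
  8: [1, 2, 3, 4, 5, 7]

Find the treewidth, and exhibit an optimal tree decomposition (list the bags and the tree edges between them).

Treewidth 3.
One optimal decomposition is:
Bags: B1 = {2, 4, 7, 8}  B2 = {1, 2, 7, 8}  B3 = {0, 2, 4, 7}  B4 = {2, 5, 7, 8}  B5 = {0, 2, 4, 6}  B6 = {2, 3, 4, 8}
Tree: B1–B2, B1–B3, B1–B4, B3–B5, B1–B6

Each bag holds 4 vertices, so the decomposition has width 3, which upper-bounds the treewidth. On the other hand G contains the 4-clique {1, 2, 7, 8}. A clique must lie in a single bag of any decomposition, so no decomposition can have width below 3. Hence tw(G) = 3 exactly.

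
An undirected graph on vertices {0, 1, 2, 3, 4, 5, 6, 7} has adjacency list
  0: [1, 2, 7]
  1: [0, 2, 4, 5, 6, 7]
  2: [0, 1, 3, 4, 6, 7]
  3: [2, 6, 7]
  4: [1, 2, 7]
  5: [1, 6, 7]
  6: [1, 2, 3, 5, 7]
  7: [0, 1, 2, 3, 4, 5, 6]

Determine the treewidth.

3

A width-3 tree decomposition is:
Bags: B1 = {1, 2, 6, 7}  B2 = {2, 3, 6, 7}  B3 = {0, 1, 2, 7}  B4 = {1, 5, 6, 7}  B5 = {1, 2, 4, 7}
Tree: B1–B2, B1–B3, B1–B4, B3–B5
The largest bag has 4 vertices, giving width 3; this decomposition certifies tw(G) ≤ 3. For the lower bound, the 4 vertices {0, 1, 2, 7} are pairwise adjacent, and any tree decomposition puts a clique entirely inside one bag — forcing width ≥ 3. Hence tw(G) = 3 exactly.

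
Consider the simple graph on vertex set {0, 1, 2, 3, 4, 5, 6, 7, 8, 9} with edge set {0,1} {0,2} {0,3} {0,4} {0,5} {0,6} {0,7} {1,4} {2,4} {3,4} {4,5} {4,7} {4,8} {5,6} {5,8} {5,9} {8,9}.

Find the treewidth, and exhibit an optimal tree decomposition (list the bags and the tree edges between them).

Every bag has size at most 3, so the width is 3 − 1 = 2 and tw(G) ≤ 2. On the other hand G contains the 3-clique {0, 1, 4}. A clique must lie in a single bag of any decomposition, so no decomposition can have width below 2. Therefore the treewidth is 2.

Treewidth 2.
Bags: B1 = {0, 5, 6}  B2 = {0, 4, 5}  B3 = {0, 4, 7}  B4 = {4, 5, 8}  B5 = {0, 2, 4}  B6 = {0, 1, 4}  B7 = {0, 3, 4}  B8 = {5, 8, 9}
Tree: B1–B2, B2–B3, B2–B4, B2–B5, B3–B6, B5–B7, B4–B8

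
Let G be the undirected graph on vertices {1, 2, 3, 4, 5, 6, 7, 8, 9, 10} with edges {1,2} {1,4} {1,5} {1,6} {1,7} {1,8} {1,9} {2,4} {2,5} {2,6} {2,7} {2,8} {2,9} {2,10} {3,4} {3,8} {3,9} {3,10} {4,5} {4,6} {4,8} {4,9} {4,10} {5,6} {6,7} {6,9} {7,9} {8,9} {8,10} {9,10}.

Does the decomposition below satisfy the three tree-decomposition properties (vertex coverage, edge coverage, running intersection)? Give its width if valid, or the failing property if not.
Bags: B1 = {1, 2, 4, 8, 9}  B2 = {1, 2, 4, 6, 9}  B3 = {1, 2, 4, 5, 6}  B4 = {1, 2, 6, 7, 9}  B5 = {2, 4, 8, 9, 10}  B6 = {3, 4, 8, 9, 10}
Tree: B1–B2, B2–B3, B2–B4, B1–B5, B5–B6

Yes; width 4.

Checking the three conditions: (i) the bags cover all of {1, 2, 3, 4, 5, 6, 7, 8, 9, 10}; (ii) for each edge, some bag contains both endpoints; (iii) the bags containing any fixed vertex form a subtree. All hold, so the decomposition is valid with width 5 − 1 = 4.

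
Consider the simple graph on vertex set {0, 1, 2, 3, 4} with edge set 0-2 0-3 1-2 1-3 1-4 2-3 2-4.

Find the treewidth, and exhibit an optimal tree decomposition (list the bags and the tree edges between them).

Every bag has size at most 3, so the width is 3 − 1 = 2 and tw(G) ≤ 2. On the other hand G contains the 3-clique {0, 2, 3}. A clique must lie in a single bag of any decomposition, so no decomposition can have width below 2. The upper and lower bounds meet at 2, so that is the treewidth.

Treewidth 2.
Bags: B1 = {1, 2, 3}  B2 = {0, 2, 3}  B3 = {1, 2, 4}
Tree: B1–B2, B1–B3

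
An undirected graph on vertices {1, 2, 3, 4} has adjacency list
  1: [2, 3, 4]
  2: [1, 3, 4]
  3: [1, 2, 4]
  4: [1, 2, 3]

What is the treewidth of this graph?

3

A width-3 tree decomposition is:
Bags: B1 = {1, 2, 3, 4}
Tree: (single bag)
With just one bag of size 4, the width is 4 − 1 = 3, so tw(G) ≤ 3. Conversely, {1, 2, 3, 4} is a clique of size 4, and the vertices of any clique must share a bag in every tree decomposition; so some bag has ≥ 4 vertices and tw(G) ≥ 3. Hence tw(G) = 3 exactly.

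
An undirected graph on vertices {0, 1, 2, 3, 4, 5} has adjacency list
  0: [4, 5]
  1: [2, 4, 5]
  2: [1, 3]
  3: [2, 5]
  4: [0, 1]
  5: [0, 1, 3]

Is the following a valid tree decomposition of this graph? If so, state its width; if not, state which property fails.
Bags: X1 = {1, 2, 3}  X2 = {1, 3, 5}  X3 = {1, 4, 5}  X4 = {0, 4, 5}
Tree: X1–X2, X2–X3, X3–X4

Vertex coverage: the bags together contain {0, 1, 2, 3, 4, 5}, the full vertex set. Edge coverage: each edge of G has both endpoints in at least one bag. Running intersection: for every vertex, the bags containing it form a connected subtree. All three properties hold, so this is a valid tree decomposition of width max|bag| − 1 = 2, and hence tw(G) ≤ 2.

Yes; width 2.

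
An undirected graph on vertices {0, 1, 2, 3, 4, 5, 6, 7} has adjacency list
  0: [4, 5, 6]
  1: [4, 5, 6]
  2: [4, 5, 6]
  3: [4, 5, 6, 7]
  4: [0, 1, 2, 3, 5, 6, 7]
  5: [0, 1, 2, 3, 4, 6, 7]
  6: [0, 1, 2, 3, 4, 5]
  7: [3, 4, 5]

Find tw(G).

3

A width-3 tree decomposition is:
Bags: B1 = {1, 4, 5, 6}  B2 = {3, 4, 5, 6}  B3 = {2, 4, 5, 6}  B4 = {0, 4, 5, 6}  B5 = {3, 4, 5, 7}
Tree: B1–B2, B1–B3, B2–B4, B2–B5
The largest bag has 4 vertices, giving width 3; this decomposition certifies tw(G) ≤ 3. Conversely, {0, 4, 5, 6} is a clique of size 4, and the vertices of any clique must share a bag in every tree decomposition; so some bag has ≥ 4 vertices and tw(G) ≥ 3. The upper and lower bounds meet at 3, so that is the treewidth.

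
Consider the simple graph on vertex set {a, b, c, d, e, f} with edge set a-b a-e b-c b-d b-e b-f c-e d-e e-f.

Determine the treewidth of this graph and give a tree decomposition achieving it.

Each bag holds 3 vertices, so the decomposition has width 2, which upper-bounds the treewidth. Conversely, {b, d, e} is a clique of size 3, and the vertices of any clique must share a bag in every tree decomposition; so some bag has ≥ 3 vertices and tw(G) ≥ 2. Combining the bounds, tw(G) = 2.

Treewidth 2.
Bags: B1 = {b, c, e}  B2 = {b, e, f}  B3 = {b, d, e}  B4 = {a, b, e}
Tree: B1–B2, B1–B3, B1–B4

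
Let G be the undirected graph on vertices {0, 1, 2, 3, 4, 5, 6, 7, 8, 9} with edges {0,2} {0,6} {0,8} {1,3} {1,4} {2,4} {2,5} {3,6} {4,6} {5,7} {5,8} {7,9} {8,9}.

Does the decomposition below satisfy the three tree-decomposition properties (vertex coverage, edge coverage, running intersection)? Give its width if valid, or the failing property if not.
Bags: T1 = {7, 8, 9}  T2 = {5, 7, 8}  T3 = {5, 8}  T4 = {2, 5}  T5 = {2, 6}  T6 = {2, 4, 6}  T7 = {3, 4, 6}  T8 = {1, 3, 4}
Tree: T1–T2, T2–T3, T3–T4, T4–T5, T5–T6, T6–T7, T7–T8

No — vertex 0 appears in no bag.

A tree decomposition must satisfy three properties: every vertex lies in some bag; for every edge, both endpoints lie together in some bag; and for every vertex, the bags containing it form a connected subtree. Here vertex 0 appears in no bag, so the decomposition is invalid.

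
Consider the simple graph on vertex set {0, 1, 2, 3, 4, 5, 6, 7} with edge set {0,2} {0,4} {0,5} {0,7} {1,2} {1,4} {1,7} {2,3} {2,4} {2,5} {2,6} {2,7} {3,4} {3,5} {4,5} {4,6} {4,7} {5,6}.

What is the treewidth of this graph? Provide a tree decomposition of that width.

Treewidth 3.
One such decomposition:
Bags: B1 = {0, 2, 4, 5}  B2 = {2, 4, 5, 6}  B3 = {2, 3, 4, 5}  B4 = {0, 2, 4, 7}  B5 = {1, 2, 4, 7}
Tree: B1–B2, B1–B3, B1–B4, B4–B5

Every bag has size at most 4, so the width is 4 − 1 = 3 and tw(G) ≤ 3. Conversely, {1, 2, 4, 7} is a clique of size 4, and the vertices of any clique must share a bag in every tree decomposition; so some bag has ≥ 4 vertices and tw(G) ≥ 3. The upper and lower bounds meet at 3, so that is the treewidth.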